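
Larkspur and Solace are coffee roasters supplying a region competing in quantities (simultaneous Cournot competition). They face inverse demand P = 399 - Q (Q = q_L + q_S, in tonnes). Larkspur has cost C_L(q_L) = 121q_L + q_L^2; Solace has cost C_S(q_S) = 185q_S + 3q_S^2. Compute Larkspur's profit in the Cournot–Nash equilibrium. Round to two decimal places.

Larkspur's profit: π_L = (399 - Q)q_L - (121q_L + q_L²). Setting ∂π_L/∂q_L = 0: 278 - 4q_L - (q_S) = 0.
Solace's profit: π_S = (399 - Q)q_S - (185q_S + 3q_S²). Setting ∂π_S/∂q_S = 0: 214 - 8q_S - (q_L) = 0.
So q_L = (278 - q_S)/4 and q_S = (214 - q_L)/8.
Solving the pair: q_L = 64.8387, q_S = 578/31.
Price P = 399 - 83.4839 = 315.5161.
Larkspur's profit: 315.5161·64.8387 - 121·64.8387 - 64.8387² = 8408.1165.

8408.12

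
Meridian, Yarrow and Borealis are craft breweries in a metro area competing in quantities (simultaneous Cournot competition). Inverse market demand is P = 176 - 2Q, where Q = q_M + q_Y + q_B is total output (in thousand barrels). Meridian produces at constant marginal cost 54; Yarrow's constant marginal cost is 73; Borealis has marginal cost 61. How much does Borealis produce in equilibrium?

15

Meridian's profit: π_M = (176 - 2Q)q_M - (54q_M). Setting ∂π_M/∂q_M = 0: 122 - 4q_M - 2(q_Y + q_B) = 0.
Yarrow's profit: π_Y = (176 - 2Q)q_Y - (73q_Y). Setting ∂π_Y/∂q_Y = 0: 103 - 4q_Y - 2(q_M + q_B) = 0.
Borealis's profit: π_B = (176 - 2Q)q_B - (61q_B). Setting ∂π_B/∂q_B = 0: 115 - 4q_B - 2(q_M + q_Y) = 0.
Adding the 3 first-order conditions: 340 − 8Q = 0, so Q = 85/2.
Back-substituting: q_M = (122 − 85)/2 = 37/2, q_Y = (103 − 85)/2 = 9, q_B = (115 − 85)/2 = 15.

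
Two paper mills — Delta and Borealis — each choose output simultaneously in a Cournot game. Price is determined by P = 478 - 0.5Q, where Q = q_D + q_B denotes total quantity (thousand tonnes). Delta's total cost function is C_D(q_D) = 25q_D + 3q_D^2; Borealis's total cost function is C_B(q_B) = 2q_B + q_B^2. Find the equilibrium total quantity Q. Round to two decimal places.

Delta's profit: π_D = (478 - 0.5Q)q_D - (25q_D + 3q_D²). Setting ∂π_D/∂q_D = 0: 453 - 7q_D - (1/2)(q_B) = 0.
Borealis's profit: π_B = (478 - 0.5Q)q_B - (2q_B + q_B²). Setting ∂π_B/∂q_B = 0: 476 - 3q_B - (1/2)(q_D) = 0.
So q_D = (453 - (1/2)q_B)/7 and q_B = (476 - (1/2)q_D)/3.
Solving the pair: q_D = 54.0241, q_B = 149.6627.
Total output Q = 54.0241 + 149.6627 = 203.6867.

203.69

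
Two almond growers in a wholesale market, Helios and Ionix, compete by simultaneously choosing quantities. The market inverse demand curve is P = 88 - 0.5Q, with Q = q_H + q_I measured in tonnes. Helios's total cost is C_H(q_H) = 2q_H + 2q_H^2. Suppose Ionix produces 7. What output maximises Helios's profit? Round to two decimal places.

With the rival's output fixed at 7, Helios's profit is π_H = (88 - (1/2)·7 - (1/2)q_H)q_H - (2q_H + 2q_H²) = (169/2 - (1/2)q_H)q_H - (2q_H + 2q_H²).
∂π_H/∂q_H = 165/2 - 5q_H = 0, so q_H = 33/2.

16.50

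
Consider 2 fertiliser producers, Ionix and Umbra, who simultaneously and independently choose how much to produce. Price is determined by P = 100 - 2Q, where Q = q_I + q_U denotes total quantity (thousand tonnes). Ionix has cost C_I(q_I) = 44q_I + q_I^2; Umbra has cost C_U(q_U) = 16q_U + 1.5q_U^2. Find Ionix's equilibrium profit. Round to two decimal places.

104.24

Ionix's profit: π_I = (100 - 2Q)q_I - (44q_I + q_I²). Setting ∂π_I/∂q_I = 0: 56 - 6q_I - 2(q_U) = 0.
Umbra's profit: π_U = (100 - 2Q)q_U - (16q_U + (3/2)q_U²). Setting ∂π_U/∂q_U = 0: 84 - 7q_U - 2(q_I) = 0.
Best responses: q_I = (56 - 2q_U)/6, q_U = (84 - 2q_I)/7.
Substituting one into the other gives q_I = 112/19 and q_U = 196/19.
Price P = 100 - 2·(308/19) = 1284/19.
Ionix's profit: (1284/19)·(112/19) - 44·(112/19) - (112/19)² = 104.2438.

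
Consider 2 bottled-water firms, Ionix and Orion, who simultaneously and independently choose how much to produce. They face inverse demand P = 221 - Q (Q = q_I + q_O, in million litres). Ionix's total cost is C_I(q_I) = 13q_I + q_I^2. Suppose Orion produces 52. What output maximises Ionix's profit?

With the rival's output fixed at 52, Ionix's profit is π_I = (221 - 52 - q_I)q_I - (13q_I + q_I²) = (169 - q_I)q_I - (13q_I + q_I²).
∂π_I/∂q_I = 156 - 4q_I = 0, so q_I = 39.

39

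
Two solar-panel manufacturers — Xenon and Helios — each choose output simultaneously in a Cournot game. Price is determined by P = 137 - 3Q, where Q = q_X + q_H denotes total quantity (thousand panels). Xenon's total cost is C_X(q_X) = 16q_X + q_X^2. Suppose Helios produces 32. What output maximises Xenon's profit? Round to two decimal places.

With the rival's output fixed at 32, Xenon's profit is π_X = (137 - 3·32 - 3q_X)q_X - (16q_X + q_X²) = (41 - 3q_X)q_X - (16q_X + q_X²).
∂π_X/∂q_X = 25 - 8q_X = 0, so q_X = 25/8.

3.13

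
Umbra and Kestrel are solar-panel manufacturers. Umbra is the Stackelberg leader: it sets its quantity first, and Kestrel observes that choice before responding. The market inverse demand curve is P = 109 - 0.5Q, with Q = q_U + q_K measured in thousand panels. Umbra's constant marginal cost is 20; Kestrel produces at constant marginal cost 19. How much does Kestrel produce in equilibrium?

The follower Kestrel best-responds to any q_U: π_K = (109 - 0.5Q)q_K - 19q_K.
Setting the follower's marginal profit to zero, 90 - (1/2)q_U - q_K = 0, i.e. q_K = (90 - (1/2)q_U).
Umbra substitutes q_K(q_U) into its own profit: π_U = q_U(109 - (1/2)q_U - (90 - (1/2)q_U)/2) - 20q_U = (64 - (1/4)q_U)q_U - 20q_U.
The leader's first-order condition 44 - (1/2)q_U = 0 yields q_U = 88.
Then q_K = (90 - (1/2)·88) = 46.

46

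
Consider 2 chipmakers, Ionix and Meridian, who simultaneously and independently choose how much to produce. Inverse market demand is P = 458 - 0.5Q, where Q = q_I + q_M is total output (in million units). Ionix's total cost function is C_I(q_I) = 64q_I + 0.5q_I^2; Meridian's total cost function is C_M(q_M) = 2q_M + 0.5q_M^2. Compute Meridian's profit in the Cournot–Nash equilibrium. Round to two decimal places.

36353.78

Ionix's profit: π_I = (458 - 0.5Q)q_I - (64q_I + (1/2)q_I²). Setting ∂π_I/∂q_I = 0: 394 - 2q_I - (1/2)(q_M) = 0.
Meridian's first-order condition: 456 - 2q_M - (1/2)(q_I) = 0.
Rearranging gives the reaction functions q_I = (394 - (1/2)q_M)/2 and q_M = (456 - (1/2)q_I)/2.
Solving the pair: q_I = 448/3, q_M = 572/3.
Price P = 458 - (1/2)·340 = 288.
Meridian's profit: 288·(572/3) - 2·(572/3) - (1/2)(572/3)² = 36353.7778.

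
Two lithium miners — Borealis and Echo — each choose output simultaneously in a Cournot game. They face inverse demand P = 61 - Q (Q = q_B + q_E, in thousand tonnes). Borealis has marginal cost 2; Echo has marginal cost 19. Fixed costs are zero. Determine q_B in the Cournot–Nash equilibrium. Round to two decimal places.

25.33

Borealis's profit: π_B = (61 - Q)q_B - (2q_B). Setting ∂π_B/∂q_B = 0: 59 - 2q_B - (q_E) = 0.
Echo's profit: π_E = (61 - Q)q_E - (19q_E). Setting ∂π_E/∂q_E = 0: 42 - 2q_E - (q_B) = 0.
Rearranging gives the reaction functions q_B = (59 - q_E)/2 and q_E = (42 - q_B)/2.
Substituting one into the other gives q_B = 76/3 and q_E = 25/3.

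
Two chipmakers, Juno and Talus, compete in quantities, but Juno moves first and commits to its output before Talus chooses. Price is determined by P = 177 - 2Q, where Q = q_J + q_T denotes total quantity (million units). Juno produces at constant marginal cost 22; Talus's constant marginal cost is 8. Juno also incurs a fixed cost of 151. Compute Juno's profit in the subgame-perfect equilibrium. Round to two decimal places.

Solve by backward induction. Given q_J, the follower Talus maximises π_T = (177 - 2q_J - 2q_T)q_T - 8q_T.
Follower FOC: 169 - 2q_J - 4q_T = 0, so q_T(q_J) = (169 - 2q_J)/4.
Juno substitutes q_T(q_J) into its own profit: π_J = q_J(177 - 2q_J - (169 - 2q_J)/2) - 22q_J = (185/2 - q_J)q_J - 22q_J.
Leader FOC: 141/2 - 2q_J = 0, so q_J = 141/4.
Then q_T = (169 - 2·(141/4))/4 = 197/8.
Price P = 177 - 2·(479/8) = 229/4.
Juno's profit: (229/4 - 22)·(141/4) - 151 = 1091.5625.

1091.56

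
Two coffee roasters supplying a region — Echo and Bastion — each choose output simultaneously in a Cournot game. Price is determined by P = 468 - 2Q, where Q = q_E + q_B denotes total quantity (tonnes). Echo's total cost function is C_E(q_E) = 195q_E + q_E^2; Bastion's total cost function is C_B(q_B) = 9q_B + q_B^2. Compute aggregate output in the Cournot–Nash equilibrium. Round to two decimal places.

Echo's profit: π_E = (468 - 2Q)q_E - (195q_E + q_E²). Setting ∂π_E/∂q_E = 0: 273 - 6q_E - 2(q_B) = 0.
Bastion's first-order condition: 459 - 6q_B - 2(q_E) = 0.
So q_E = (273 - 2q_B)/6 and q_B = (459 - 2q_E)/6.
Solving the pair: q_E = 45/2, q_B = 69.
Total output Q = 45/2 + 69 = 183/2.

91.50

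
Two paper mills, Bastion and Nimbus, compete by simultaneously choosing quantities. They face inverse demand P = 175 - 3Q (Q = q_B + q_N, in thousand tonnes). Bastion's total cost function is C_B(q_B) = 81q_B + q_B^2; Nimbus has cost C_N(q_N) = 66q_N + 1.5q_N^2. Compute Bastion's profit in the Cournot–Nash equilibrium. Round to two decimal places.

Bastion's profit: π_B = (175 - 3Q)q_B - (81q_B + q_B²). Setting ∂π_B/∂q_B = 0: 94 - 8q_B - 3(q_N) = 0.
Nimbus's first-order condition: 109 - 9q_N - 3(q_B) = 0.
So q_B = (94 - 3q_N)/8 and q_N = (109 - 3q_B)/9.
Solving the pair: q_B = 173/21, q_N = 590/63.
Price P = 175 - 3·(1109/63) = 122.1905.
Bastion's profit: 122.1905·(173/21) - 81·(173/21) - (173/21)² = 271.4649.

271.46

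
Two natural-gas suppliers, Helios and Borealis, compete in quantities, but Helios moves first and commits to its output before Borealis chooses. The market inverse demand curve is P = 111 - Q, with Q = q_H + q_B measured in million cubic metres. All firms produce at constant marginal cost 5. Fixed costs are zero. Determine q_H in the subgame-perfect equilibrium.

53

Solve by backward induction. Given q_H, the follower Borealis maximises π_B = (111 - q_H - q_B)q_B - 5q_B.
Setting the follower's marginal profit to zero, 106 - q_H - 2q_B = 0, i.e. q_B = (106 - q_H)/2.
The leader anticipates this reaction. Substituting into P = 111 - Q gives P = 58 - (1/2)q_H, so π_H = (58 - (1/2)q_H)q_H - 5q_H.
Maximising: ∂π_H/∂q_H = 53 - q_H = 0, giving q_H = 53.
Then q_B = (106 - 53)/2 = 53/2.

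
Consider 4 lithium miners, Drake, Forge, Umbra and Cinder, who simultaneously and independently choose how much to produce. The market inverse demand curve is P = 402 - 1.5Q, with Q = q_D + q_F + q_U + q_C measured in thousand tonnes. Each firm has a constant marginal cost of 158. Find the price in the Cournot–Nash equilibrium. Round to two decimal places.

A representative firm's profit is π_i = q_i(402 - 1.5Q) - 158q_i.
Setting ∂π_i/∂q_i = 0 with rivals' quantities fixed: 244 - 3q_i - (3/2)·Σ_{j≠i} q_j = 0.
By symmetry each firm produces the same amount; substituting Σ_{j≠i} q_j = 3q_i yields q_i = 244/(15/2) = 488/15.
Total output Q = 1952/15, so price P = 402 - (3/2)·(1952/15) = 1034/5.

206.80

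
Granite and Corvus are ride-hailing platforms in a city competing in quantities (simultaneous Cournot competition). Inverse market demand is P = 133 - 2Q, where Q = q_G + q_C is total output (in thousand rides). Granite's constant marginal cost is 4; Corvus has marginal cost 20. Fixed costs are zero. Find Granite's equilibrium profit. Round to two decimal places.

Granite's profit: π_G = (133 - 2Q)q_G - (4q_G). Setting ∂π_G/∂q_G = 0: 129 - 4q_G - 2(q_C) = 0.
Corvus's first-order condition: 113 - 4q_C - 2(q_G) = 0.
So q_G = (129 - 2q_C)/4 and q_C = (113 - 2q_G)/4.
Solving the pair: q_G = 145/6, q_C = 97/6.
Price P = 133 - 2·(121/3) = 157/3.
Granite's profit: (157/3 - 4)·(145/6) = 1168.0556.

1168.06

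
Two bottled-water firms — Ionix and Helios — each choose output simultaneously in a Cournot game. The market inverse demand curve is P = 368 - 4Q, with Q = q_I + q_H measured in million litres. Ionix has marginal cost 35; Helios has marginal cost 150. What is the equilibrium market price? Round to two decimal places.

184.33

Ionix's profit: π_I = (368 - 4Q)q_I - (35q_I). Setting ∂π_I/∂q_I = 0: 333 - 8q_I - 4(q_H) = 0.
Helios's profit: π_H = (368 - 4Q)q_H - (150q_H). Setting ∂π_H/∂q_H = 0: 218 - 8q_H - 4(q_I) = 0.
Rearranging gives the reaction functions q_I = (333 - 4q_H)/8 and q_H = (218 - 4q_I)/8.
Substituting one into the other gives q_I = 112/3 and q_H = 103/12.
Total output Q = 551/12, so price P = 368 - 4·(551/12) = 553/3.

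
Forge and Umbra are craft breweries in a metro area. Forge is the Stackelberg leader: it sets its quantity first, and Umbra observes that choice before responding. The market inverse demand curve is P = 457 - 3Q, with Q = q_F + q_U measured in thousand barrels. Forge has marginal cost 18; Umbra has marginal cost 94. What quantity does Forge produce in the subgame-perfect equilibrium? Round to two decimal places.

85.83

The follower Umbra best-responds to any q_F: π_U = (457 - 3Q)q_U - 94q_U.
∂π_U/∂q_U = 363 - 3q_F - 6q_U = 0 gives the reaction function q_U = (363 - 3q_F)/6.
The leader anticipates this reaction. Substituting into P = 457 - 3Q gives P = 551/2 - (3/2)q_F, so π_F = (551/2 - (3/2)q_F)q_F - 18q_F.
The leader's first-order condition 515/2 - 3q_F = 0 yields q_F = 515/6.
Then q_U = (363 - 3·(515/6))/6 = 211/12.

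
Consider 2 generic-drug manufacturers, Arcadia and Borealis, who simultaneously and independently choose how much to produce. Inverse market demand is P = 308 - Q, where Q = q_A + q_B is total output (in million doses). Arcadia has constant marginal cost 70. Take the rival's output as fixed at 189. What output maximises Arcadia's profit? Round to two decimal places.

24.50

With the rival's output fixed at 189, Arcadia's profit is π_A = (308 - 189 - q_A)q_A - (70q_A) = (119 - q_A)q_A - (70q_A).
∂π_A/∂q_A = 49 - 2q_A = 0, so q_A = 49/2.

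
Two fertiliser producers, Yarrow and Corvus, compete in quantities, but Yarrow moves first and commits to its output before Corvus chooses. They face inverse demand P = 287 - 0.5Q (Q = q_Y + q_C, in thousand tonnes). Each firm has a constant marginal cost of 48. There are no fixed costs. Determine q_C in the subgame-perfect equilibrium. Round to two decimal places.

The follower Corvus best-responds to any q_Y: π_C = (287 - 0.5Q)q_C - 48q_C.
∂π_C/∂q_C = 239 - (1/2)q_Y - q_C = 0 gives the reaction function q_C = (239 - (1/2)q_Y).
The leader anticipates this reaction. Substituting into P = 287 - 0.5Q gives P = 335/2 - (1/4)q_Y, so π_Y = (335/2 - (1/4)q_Y)q_Y - 48q_Y.
Maximising: ∂π_Y/∂q_Y = 239/2 - (1/2)q_Y = 0, giving q_Y = 239.
Then q_C = (239 - (1/2)·239) = 239/2.

119.50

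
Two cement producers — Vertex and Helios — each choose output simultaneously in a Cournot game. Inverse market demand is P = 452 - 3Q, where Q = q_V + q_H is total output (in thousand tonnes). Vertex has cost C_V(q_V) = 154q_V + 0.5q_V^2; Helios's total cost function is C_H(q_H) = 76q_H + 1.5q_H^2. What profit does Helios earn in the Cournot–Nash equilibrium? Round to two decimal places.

4661.49

Vertex's profit: π_V = (452 - 3Q)q_V - (154q_V + (1/2)q_V²). Setting ∂π_V/∂q_V = 0: 298 - 7q_V - 3(q_H) = 0.
Helios's first-order condition: 376 - 9q_H - 3(q_V) = 0.
Rearranging gives the reaction functions q_V = (298 - 3q_H)/7 and q_H = (376 - 3q_V)/9.
Substituting one into the other gives q_V = 259/9 and q_H = 869/27.
Price P = 452 - 3·(1646/27) = 269.1111.
Helios's profit: 269.1111·(869/27) - 76·(869/27) - (3/2)(869/27)² = 4661.4877.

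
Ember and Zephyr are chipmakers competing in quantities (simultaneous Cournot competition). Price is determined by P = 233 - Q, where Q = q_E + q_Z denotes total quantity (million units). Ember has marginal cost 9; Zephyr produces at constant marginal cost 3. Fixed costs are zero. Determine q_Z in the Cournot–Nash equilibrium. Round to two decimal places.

78.67

Ember's profit: π_E = (233 - Q)q_E - (9q_E). Setting ∂π_E/∂q_E = 0: 224 - 2q_E - (q_Z) = 0.
Zephyr's first-order condition: 230 - 2q_Z - (q_E) = 0.
Best responses: q_E = (224 - q_Z)/2, q_Z = (230 - q_E)/2.
Solving the pair: q_E = 218/3, q_Z = 236/3.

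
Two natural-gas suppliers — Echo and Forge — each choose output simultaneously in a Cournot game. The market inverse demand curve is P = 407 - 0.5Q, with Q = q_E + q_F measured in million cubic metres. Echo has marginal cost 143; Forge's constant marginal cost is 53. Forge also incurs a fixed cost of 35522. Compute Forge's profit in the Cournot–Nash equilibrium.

Echo's profit: π_E = (407 - 0.5Q)q_E - (143q_E). Setting ∂π_E/∂q_E = 0: 264 - q_E - (1/2)(q_F) = 0.
Forge's first-order condition: 354 - q_F - (1/2)(q_E) = 0.
Best responses: q_E = (264 - (1/2)q_F), q_F = (354 - (1/2)q_E).
Substituting one into the other gives q_E = 116 and q_F = 296.
Price P = 407 - (1/2)·412 = 201.
Forge's profit: (201 - 53)·296 - 35522 = 8286.

8286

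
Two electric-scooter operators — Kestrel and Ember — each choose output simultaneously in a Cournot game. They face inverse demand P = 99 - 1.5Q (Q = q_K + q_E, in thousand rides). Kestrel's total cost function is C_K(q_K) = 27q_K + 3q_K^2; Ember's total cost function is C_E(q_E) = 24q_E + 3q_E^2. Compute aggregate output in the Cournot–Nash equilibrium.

14

Kestrel's profit: π_K = (99 - 1.5Q)q_K - (27q_K + 3q_K²). Setting ∂π_K/∂q_K = 0: 72 - 9q_K - (3/2)(q_E) = 0.
Ember's first-order condition: 75 - 9q_E - (3/2)(q_K) = 0.
Rearranging gives the reaction functions q_K = (72 - (3/2)q_E)/9 and q_E = (75 - (3/2)q_K)/9.
Solving the pair: q_K = 34/5, q_E = 36/5.
Total output Q = 34/5 + 36/5 = 14.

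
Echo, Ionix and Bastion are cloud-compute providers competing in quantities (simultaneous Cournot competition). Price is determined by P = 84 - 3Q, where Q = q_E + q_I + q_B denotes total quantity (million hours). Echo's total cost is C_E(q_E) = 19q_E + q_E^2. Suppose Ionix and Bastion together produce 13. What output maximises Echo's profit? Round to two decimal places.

With rivals' combined output fixed at 13, Echo's profit is π_E = (84 - 3·13 - 3q_E)q_E - (19q_E + q_E²) = (45 - 3q_E)q_E - (19q_E + q_E²).
∂π_E/∂q_E = 26 - 8q_E = 0, so q_E = 13/4.

3.25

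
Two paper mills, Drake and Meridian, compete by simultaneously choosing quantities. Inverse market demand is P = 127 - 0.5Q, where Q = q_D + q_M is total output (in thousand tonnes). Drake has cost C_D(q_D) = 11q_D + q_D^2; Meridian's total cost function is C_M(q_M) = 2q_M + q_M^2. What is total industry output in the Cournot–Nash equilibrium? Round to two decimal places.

68.86

Drake's profit: π_D = (127 - 0.5Q)q_D - (11q_D + q_D²). Setting ∂π_D/∂q_D = 0: 116 - 3q_D - (1/2)(q_M) = 0.
Meridian's profit: π_M = (127 - 0.5Q)q_M - (2q_M + q_M²). Setting ∂π_M/∂q_M = 0: 125 - 3q_M - (1/2)(q_D) = 0.
Best responses: q_D = (116 - (1/2)q_M)/3, q_M = (125 - (1/2)q_D)/3.
Substituting one into the other gives q_D = 1142/35 and q_M = 1268/35.
Total output Q = 1142/35 + 1268/35 = 482/7.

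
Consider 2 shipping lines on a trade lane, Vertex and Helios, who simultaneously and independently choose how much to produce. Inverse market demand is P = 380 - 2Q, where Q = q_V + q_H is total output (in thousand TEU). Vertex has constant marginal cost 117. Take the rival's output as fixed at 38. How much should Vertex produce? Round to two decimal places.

With the rival's output fixed at 38, Vertex's profit is π_V = (380 - 2·38 - 2q_V)q_V - (117q_V) = (304 - 2q_V)q_V - (117q_V).
∂π_V/∂q_V = 187 - 4q_V = 0, so q_V = 187/4.

46.75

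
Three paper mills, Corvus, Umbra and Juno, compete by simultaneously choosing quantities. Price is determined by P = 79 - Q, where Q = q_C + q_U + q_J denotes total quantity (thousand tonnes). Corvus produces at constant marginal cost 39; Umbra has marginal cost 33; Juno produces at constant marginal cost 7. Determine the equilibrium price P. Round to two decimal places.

39.50

Corvus's profit: π_C = (79 - Q)q_C - (39q_C). Setting ∂π_C/∂q_C = 0: 40 - 2q_C - (q_U + q_J) = 0.
Umbra's profit: π_U = (79 - Q)q_U - (33q_U). Setting ∂π_U/∂q_U = 0: 46 - 2q_U - (q_C + q_J) = 0.
Juno's first-order condition: 72 - 2q_J - (q_C + q_U) = 0.
Adding the 3 conditions: 158 − 2Q − 2Q = 0, i.e. Q = 79/2.
Back-substituting: q_C = (40 − 79/2) = 1/2, q_U = (46 − 79/2) = 13/2, q_J = (72 − 79/2) = 65/2.
Total output Q = 79/2, so price P = 79 - 79/2 = 79/2.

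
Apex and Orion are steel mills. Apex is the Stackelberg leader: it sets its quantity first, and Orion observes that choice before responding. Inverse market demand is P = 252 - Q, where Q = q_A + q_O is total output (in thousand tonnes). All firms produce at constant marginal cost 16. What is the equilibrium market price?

75

The follower Orion best-responds to any q_A: π_O = (252 - Q)q_O - 16q_O.
Follower FOC: 236 - q_A - 2q_O = 0, so q_O(q_A) = (236 - q_A)/2.
The leader anticipates this reaction. Substituting into P = 252 - Q gives P = 134 - (1/2)q_A, so π_A = (134 - (1/2)q_A)q_A - 16q_A.
The leader's first-order condition 118 - q_A = 0 yields q_A = 118.
Then q_O = (236 - 118)/2 = 59.
Total output Q = 177, so price P = 252 - 177 = 75.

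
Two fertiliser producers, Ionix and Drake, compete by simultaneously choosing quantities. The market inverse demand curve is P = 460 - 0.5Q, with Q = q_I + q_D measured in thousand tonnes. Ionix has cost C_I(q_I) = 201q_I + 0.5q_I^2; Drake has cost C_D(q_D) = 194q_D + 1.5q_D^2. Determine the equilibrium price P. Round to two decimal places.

Ionix's profit: π_I = (460 - 0.5Q)q_I - (201q_I + (1/2)q_I²). Setting ∂π_I/∂q_I = 0: 259 - 2q_I - (1/2)(q_D) = 0.
Drake's profit: π_D = (460 - 0.5Q)q_D - (194q_D + (3/2)q_D²). Setting ∂π_D/∂q_D = 0: 266 - 4q_D - (1/2)(q_I) = 0.
Rearranging gives the reaction functions q_I = (259 - (1/2)q_D)/2 and q_D = (266 - (1/2)q_I)/4.
Solving the pair: q_I = 116.5161, q_D = 1610/31.
Total output Q = 168.4516, so price P = 460 - (1/2)·168.4516 = 375.7742.

375.77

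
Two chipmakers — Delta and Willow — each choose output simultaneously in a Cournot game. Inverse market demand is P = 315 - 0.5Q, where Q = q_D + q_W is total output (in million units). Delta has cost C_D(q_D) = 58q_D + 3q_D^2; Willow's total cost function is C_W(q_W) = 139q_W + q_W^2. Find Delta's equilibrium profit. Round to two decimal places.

3792.04

Delta's profit: π_D = (315 - 0.5Q)q_D - (58q_D + 3q_D²). Setting ∂π_D/∂q_D = 0: 257 - 7q_D - (1/2)(q_W) = 0.
Willow's profit: π_W = (315 - 0.5Q)q_W - (139q_W + q_W²). Setting ∂π_W/∂q_W = 0: 176 - 3q_W - (1/2)(q_D) = 0.
So q_D = (257 - (1/2)q_W)/7 and q_W = (176 - (1/2)q_D)/3.
Substituting one into the other gives q_D = 32.9157 and q_W = 53.1807.
Price P = 315 - (1/2)·86.0964 = 271.9518.
Delta's profit: 271.9518·32.9157 - 58·32.9157 - 3·32.9157² = 3792.0430.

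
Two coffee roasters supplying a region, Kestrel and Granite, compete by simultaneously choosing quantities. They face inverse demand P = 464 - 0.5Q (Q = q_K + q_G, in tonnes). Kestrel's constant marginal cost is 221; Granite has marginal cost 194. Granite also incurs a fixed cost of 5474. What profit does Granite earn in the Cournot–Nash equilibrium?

14128

Kestrel's profit: π_K = (464 - 0.5Q)q_K - (221q_K). Setting ∂π_K/∂q_K = 0: 243 - q_K - (1/2)(q_G) = 0.
Granite's first-order condition: 270 - q_G - (1/2)(q_K) = 0.
So q_K = (243 - (1/2)q_G) and q_G = (270 - (1/2)q_K).
Solving the pair: q_K = 144, q_G = 198.
Price P = 464 - (1/2)·342 = 293.
Granite's profit: (293 - 194)·198 - 5474 = 14128.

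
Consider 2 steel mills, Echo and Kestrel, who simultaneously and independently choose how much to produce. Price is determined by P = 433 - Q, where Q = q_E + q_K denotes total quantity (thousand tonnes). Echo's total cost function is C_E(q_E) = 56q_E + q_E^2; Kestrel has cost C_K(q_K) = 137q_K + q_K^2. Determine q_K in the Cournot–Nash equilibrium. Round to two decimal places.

53.80

Echo's profit: π_E = (433 - Q)q_E - (56q_E + q_E²). Setting ∂π_E/∂q_E = 0: 377 - 4q_E - (q_K) = 0.
Kestrel's profit: π_K = (433 - Q)q_K - (137q_K + q_K²). Setting ∂π_K/∂q_K = 0: 296 - 4q_K - (q_E) = 0.
Rearranging gives the reaction functions q_E = (377 - q_K)/4 and q_K = (296 - q_E)/4.
Substituting one into the other gives q_E = 404/5 and q_K = 269/5.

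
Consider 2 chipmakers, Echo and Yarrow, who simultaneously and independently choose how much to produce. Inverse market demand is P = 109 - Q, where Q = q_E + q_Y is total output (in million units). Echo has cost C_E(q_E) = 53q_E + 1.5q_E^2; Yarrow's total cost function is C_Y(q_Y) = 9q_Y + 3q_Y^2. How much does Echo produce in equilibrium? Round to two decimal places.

Echo's profit: π_E = (109 - Q)q_E - (53q_E + (3/2)q_E²). Setting ∂π_E/∂q_E = 0: 56 - 5q_E - (q_Y) = 0.
Yarrow's first-order condition: 100 - 8q_Y - (q_E) = 0.
So q_E = (56 - q_Y)/5 and q_Y = (100 - q_E)/8.
Solving the pair: q_E = 116/13, q_Y = 148/13.

8.92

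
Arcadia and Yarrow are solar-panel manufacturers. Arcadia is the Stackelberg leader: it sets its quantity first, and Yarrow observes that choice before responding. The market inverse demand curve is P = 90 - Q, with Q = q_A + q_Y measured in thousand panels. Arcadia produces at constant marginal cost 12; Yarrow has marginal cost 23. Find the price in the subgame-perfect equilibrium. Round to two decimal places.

The follower Yarrow best-responds to any q_A: π_Y = (90 - Q)q_Y - 23q_Y.
Setting the follower's marginal profit to zero, 67 - q_A - 2q_Y = 0, i.e. q_Y = (67 - q_A)/2.
The leader anticipates this reaction. Substituting into P = 90 - Q gives P = 113/2 - (1/2)q_A, so π_A = (113/2 - (1/2)q_A)q_A - 12q_A.
The leader's first-order condition 89/2 - q_A = 0 yields q_A = 89/2.
Then q_Y = (67 - 89/2)/2 = 45/4.
Total output Q = 223/4, so price P = 90 - 223/4 = 137/4.

34.25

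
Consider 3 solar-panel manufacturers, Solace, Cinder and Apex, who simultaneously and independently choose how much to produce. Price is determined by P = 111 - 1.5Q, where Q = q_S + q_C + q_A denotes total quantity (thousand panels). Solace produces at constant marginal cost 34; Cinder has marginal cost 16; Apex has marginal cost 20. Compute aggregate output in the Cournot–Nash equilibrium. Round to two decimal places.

Solace's profit: π_S = (111 - 1.5Q)q_S - (34q_S). Setting ∂π_S/∂q_S = 0: 77 - 3q_S - (3/2)(q_C + q_A) = 0.
Cinder's profit: π_C = (111 - 1.5Q)q_C - (16q_C). Setting ∂π_C/∂q_C = 0: 95 - 3q_C - (3/2)(q_S + q_A) = 0.
Apex's first-order condition: 91 - 3q_A - (3/2)(q_S + q_C) = 0.
Summing all 3 equations gives 263 − 6Q = 0, hence Q = 263/6.
Back-substituting: q_S = (77 − 263/4)/(3/2) = 15/2, q_C = (95 − 263/4)/(3/2) = 39/2, q_A = (91 − 263/4)/(3/2) = 101/6.
Total output Q = 15/2 + 39/2 + 101/6 = 263/6.

43.83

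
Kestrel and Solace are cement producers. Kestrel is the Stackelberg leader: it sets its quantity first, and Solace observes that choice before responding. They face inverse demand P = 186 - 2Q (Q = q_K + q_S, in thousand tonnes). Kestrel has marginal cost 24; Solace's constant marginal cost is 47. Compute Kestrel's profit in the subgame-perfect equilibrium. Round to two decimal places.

Solve by backward induction. Given q_K, the follower Solace maximises π_S = (186 - 2q_K - 2q_S)q_S - 47q_S.
Setting the follower's marginal profit to zero, 139 - 2q_K - 4q_S = 0, i.e. q_S = (139 - 2q_K)/4.
The leader anticipates this reaction. Substituting into P = 186 - 2Q gives P = 233/2 - q_K, so π_K = (233/2 - q_K)q_K - 24q_K.
Maximising: ∂π_K/∂q_K = 185/2 - 2q_K = 0, giving q_K = 185/4.
Then q_S = (139 - 2·(185/4))/4 = 93/8.
Price P = 186 - 2·(463/8) = 281/4.
Kestrel's profit: (281/4 - 24)·(185/4) = 2139.0625.

2139.06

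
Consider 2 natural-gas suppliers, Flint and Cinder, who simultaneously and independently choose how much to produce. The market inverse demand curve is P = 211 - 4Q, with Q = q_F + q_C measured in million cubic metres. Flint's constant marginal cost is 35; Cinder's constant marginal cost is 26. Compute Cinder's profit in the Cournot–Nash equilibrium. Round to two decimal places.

1045.44

Flint's profit: π_F = (211 - 4Q)q_F - (35q_F). Setting ∂π_F/∂q_F = 0: 176 - 8q_F - 4(q_C) = 0.
Cinder's first-order condition: 185 - 8q_C - 4(q_F) = 0.
Rearranging gives the reaction functions q_F = (176 - 4q_C)/8 and q_C = (185 - 4q_F)/8.
Solving the pair: q_F = 167/12, q_C = 97/6.
Price P = 211 - 4·(361/12) = 272/3.
Cinder's profit: (272/3 - 26)·(97/6) = 1045.4444.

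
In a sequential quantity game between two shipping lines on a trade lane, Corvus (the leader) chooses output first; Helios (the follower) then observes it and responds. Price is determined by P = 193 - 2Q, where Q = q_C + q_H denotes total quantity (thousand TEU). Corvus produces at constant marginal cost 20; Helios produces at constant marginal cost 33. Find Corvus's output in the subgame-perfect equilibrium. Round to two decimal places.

The follower Helios best-responds to any q_C: π_H = (193 - 2Q)q_H - 33q_H.
∂π_H/∂q_H = 160 - 2q_C - 4q_H = 0 gives the reaction function q_H = (160 - 2q_C)/4.
Corvus substitutes q_H(q_C) into its own profit: π_C = q_C(193 - 2q_C - (160 - 2q_C)/2) - 20q_C = (113 - q_C)q_C - 20q_C.
Maximising: ∂π_C/∂q_C = 93 - 2q_C = 0, giving q_C = 93/2.
Then q_H = (160 - 2·(93/2))/4 = 67/4.

46.50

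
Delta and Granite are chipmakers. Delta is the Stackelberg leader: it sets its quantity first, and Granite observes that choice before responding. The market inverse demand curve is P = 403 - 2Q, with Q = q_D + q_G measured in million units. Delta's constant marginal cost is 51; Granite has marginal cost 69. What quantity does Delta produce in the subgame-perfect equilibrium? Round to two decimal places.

92.50

The follower Granite best-responds to any q_D: π_G = (403 - 2Q)q_G - 69q_G.
Follower FOC: 334 - 2q_D - 4q_G = 0, so q_G(q_D) = (334 - 2q_D)/4.
Delta substitutes q_G(q_D) into its own profit: π_D = q_D(403 - 2q_D - (334 - 2q_D)/2) - 51q_D = (236 - q_D)q_D - 51q_D.
The leader's first-order condition 185 - 2q_D = 0 yields q_D = 185/2.
Then q_G = (334 - 2·(185/2))/4 = 149/4.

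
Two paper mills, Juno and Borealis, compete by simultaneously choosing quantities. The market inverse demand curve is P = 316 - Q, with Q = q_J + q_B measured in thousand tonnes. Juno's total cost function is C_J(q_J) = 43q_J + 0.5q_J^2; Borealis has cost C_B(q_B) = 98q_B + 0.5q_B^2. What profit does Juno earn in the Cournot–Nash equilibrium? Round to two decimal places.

8465.65

Juno's profit: π_J = (316 - Q)q_J - (43q_J + (1/2)q_J²). Setting ∂π_J/∂q_J = 0: 273 - 3q_J - (q_B) = 0.
Borealis's first-order condition: 218 - 3q_B - (q_J) = 0.
Best responses: q_J = (273 - q_B)/3, q_B = (218 - q_J)/3.
Substituting one into the other gives q_J = 601/8 and q_B = 381/8.
Price P = 316 - 491/4 = 773/4.
Juno's profit: (773/4)·(601/8) - 43·(601/8) - (1/2)(601/8)² = 8465.6484.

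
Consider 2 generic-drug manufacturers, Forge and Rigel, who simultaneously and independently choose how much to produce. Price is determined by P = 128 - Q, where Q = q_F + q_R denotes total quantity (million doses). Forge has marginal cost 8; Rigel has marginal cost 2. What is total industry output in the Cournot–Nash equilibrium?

82

Forge's profit: π_F = (128 - Q)q_F - (8q_F). Setting ∂π_F/∂q_F = 0: 120 - 2q_F - (q_R) = 0.
Rigel's first-order condition: 126 - 2q_R - (q_F) = 0.
Best responses: q_F = (120 - q_R)/2, q_R = (126 - q_F)/2.
Solving the pair: q_F = 38, q_R = 44.
Total output Q = 38 + 44 = 82.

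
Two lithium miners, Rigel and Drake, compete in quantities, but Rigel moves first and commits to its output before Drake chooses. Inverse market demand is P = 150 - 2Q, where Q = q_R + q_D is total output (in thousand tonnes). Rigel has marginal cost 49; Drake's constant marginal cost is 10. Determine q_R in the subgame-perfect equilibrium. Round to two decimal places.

Solve by backward induction. Given q_R, the follower Drake maximises π_D = (150 - 2q_R - 2q_D)q_D - 10q_D.
Follower FOC: 140 - 2q_R - 4q_D = 0, so q_D(q_R) = (140 - 2q_R)/4.
Rigel substitutes q_D(q_R) into its own profit: π_R = q_R(150 - 2q_R - (140 - 2q_R)/2) - 49q_R = (80 - q_R)q_R - 49q_R.
Maximising: ∂π_R/∂q_R = 31 - 2q_R = 0, giving q_R = 31/2.
Then q_D = (140 - 2·(31/2))/4 = 109/4.

15.50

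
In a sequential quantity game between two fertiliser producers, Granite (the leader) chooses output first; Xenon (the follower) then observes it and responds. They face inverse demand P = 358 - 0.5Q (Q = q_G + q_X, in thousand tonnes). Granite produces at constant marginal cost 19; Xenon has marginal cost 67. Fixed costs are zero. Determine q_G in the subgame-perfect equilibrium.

387

The follower Xenon best-responds to any q_G: π_X = (358 - 0.5Q)q_X - 67q_X.
Follower FOC: 291 - (1/2)q_G - q_X = 0, so q_X(q_G) = (291 - (1/2)q_G).
The leader anticipates this reaction. Substituting into P = 358 - 0.5Q gives P = 425/2 - (1/4)q_G, so π_G = (425/2 - (1/4)q_G)q_G - 19q_G.
Leader FOC: 387/2 - (1/2)q_G = 0, so q_G = 387.
Then q_X = (291 - (1/2)·387) = 195/2.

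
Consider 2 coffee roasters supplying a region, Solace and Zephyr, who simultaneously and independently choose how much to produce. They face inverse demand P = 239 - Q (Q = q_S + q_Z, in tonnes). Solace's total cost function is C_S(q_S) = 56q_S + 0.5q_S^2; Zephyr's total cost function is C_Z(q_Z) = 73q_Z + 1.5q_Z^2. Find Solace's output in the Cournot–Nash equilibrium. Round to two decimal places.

53.50

Solace's profit: π_S = (239 - Q)q_S - (56q_S + (1/2)q_S²). Setting ∂π_S/∂q_S = 0: 183 - 3q_S - (q_Z) = 0.
Zephyr's first-order condition: 166 - 5q_Z - (q_S) = 0.
Best responses: q_S = (183 - q_Z)/3, q_Z = (166 - q_S)/5.
Solving the pair: q_S = 107/2, q_Z = 45/2.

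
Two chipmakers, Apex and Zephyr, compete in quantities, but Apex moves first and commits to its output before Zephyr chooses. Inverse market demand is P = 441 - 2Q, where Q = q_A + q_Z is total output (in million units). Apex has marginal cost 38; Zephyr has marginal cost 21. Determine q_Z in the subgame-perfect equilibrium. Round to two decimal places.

The follower Zephyr best-responds to any q_A: π_Z = (441 - 2Q)q_Z - 21q_Z.
Setting the follower's marginal profit to zero, 420 - 2q_A - 4q_Z = 0, i.e. q_Z = (420 - 2q_A)/4.
Apex substitutes q_Z(q_A) into its own profit: π_A = q_A(441 - 2q_A - (420 - 2q_A)/2) - 38q_A = (231 - q_A)q_A - 38q_A.
Leader FOC: 193 - 2q_A = 0, so q_A = 193/2.
Then q_Z = (420 - 2·(193/2))/4 = 227/4.

56.75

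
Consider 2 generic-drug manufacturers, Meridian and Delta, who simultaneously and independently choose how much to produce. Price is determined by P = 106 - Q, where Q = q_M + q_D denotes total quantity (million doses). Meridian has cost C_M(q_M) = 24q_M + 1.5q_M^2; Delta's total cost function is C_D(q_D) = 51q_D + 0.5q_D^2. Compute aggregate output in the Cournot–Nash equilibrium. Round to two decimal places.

Meridian's profit: π_M = (106 - Q)q_M - (24q_M + (3/2)q_M²). Setting ∂π_M/∂q_M = 0: 82 - 5q_M - (q_D) = 0.
Delta's first-order condition: 55 - 3q_D - (q_M) = 0.
So q_M = (82 - q_D)/5 and q_D = (55 - q_M)/3.
Solving the pair: q_M = 191/14, q_D = 193/14.
Total output Q = 191/14 + 193/14 = 192/7.

27.43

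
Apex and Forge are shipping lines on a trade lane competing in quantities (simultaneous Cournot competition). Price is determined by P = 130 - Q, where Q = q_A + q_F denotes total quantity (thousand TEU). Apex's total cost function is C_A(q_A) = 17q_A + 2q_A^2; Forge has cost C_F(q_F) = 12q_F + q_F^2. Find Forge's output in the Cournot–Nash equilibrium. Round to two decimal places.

25.87

Apex's profit: π_A = (130 - Q)q_A - (17q_A + 2q_A²). Setting ∂π_A/∂q_A = 0: 113 - 6q_A - (q_F) = 0.
Forge's first-order condition: 118 - 4q_F - (q_A) = 0.
Best responses: q_A = (113 - q_F)/6, q_F = (118 - q_A)/4.
Substituting one into the other gives q_A = 334/23 and q_F = 595/23.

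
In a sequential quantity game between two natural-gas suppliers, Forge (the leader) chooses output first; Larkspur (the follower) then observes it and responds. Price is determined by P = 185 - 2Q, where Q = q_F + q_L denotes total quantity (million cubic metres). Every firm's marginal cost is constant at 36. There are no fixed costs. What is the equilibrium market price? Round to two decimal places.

The follower Larkspur best-responds to any q_F: π_L = (185 - 2Q)q_L - 36q_L.
Follower FOC: 149 - 2q_F - 4q_L = 0, so q_L(q_F) = (149 - 2q_F)/4.
Forge substitutes q_L(q_F) into its own profit: π_F = q_F(185 - 2q_F - (149 - 2q_F)/2) - 36q_F = (221/2 - q_F)q_F - 36q_F.
Maximising: ∂π_F/∂q_F = 149/2 - 2q_F = 0, giving q_F = 149/4.
Then q_L = (149 - 2·(149/4))/4 = 149/8.
Total output Q = 447/8, so price P = 185 - 2·(447/8) = 293/4.

73.25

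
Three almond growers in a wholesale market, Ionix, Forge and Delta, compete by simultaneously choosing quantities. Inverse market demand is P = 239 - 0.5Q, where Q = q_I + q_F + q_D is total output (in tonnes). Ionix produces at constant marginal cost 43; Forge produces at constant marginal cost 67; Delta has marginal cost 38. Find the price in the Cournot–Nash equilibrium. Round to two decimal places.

96.75

Ionix's profit: π_I = (239 - 0.5Q)q_I - (43q_I). Setting ∂π_I/∂q_I = 0: 196 - q_I - (1/2)(q_F + q_D) = 0.
Forge's profit: π_F = (239 - 0.5Q)q_F - (67q_F). Setting ∂π_F/∂q_F = 0: 172 - q_F - (1/2)(q_I + q_D) = 0.
Delta's profit: π_D = (239 - 0.5Q)q_D - (38q_D). Setting ∂π_D/∂q_D = 0: 201 - q_D - (1/2)(q_I + q_F) = 0.
Adding the 3 conditions: 569 − Q − Q = 0, i.e. Q = 569/2.
Back-substituting: q_I = (196 − 569/4)/(1/2) = 215/2, q_F = (172 − 569/4)/(1/2) = 119/2, q_D = (201 − 569/4)/(1/2) = 235/2.
Total output Q = 569/2, so price P = 239 - (1/2)·(569/2) = 387/4.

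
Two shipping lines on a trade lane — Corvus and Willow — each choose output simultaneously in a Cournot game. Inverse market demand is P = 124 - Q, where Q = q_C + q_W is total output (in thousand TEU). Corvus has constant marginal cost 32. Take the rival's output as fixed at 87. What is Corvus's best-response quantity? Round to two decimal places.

2.50

With the rival's output fixed at 87, Corvus's profit is π_C = (124 - 87 - q_C)q_C - (32q_C) = (37 - q_C)q_C - (32q_C).
∂π_C/∂q_C = 5 - 2q_C = 0, so q_C = 5/2.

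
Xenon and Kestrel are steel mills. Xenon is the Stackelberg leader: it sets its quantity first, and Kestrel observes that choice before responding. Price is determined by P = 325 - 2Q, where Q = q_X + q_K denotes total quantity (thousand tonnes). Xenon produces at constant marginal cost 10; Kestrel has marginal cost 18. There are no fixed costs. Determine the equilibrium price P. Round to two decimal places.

90.75

Solve by backward induction. Given q_X, the follower Kestrel maximises π_K = (325 - 2q_X - 2q_K)q_K - 18q_K.
∂π_K/∂q_K = 307 - 2q_X - 4q_K = 0 gives the reaction function q_K = (307 - 2q_X)/4.
Xenon substitutes q_K(q_X) into its own profit: π_X = q_X(325 - 2q_X - (307 - 2q_X)/2) - 10q_X = (343/2 - q_X)q_X - 10q_X.
The leader's first-order condition 323/2 - 2q_X = 0 yields q_X = 323/4.
Then q_K = (307 - 2·(323/4))/4 = 291/8.
Total output Q = 937/8, so price P = 325 - 2·(937/8) = 363/4.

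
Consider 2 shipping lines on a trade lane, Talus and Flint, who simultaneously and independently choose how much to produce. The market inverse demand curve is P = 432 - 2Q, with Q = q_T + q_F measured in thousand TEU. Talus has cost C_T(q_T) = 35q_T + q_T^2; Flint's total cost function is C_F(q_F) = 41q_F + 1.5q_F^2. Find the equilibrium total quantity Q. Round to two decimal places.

93.39

Talus's profit: π_T = (432 - 2Q)q_T - (35q_T + q_T²). Setting ∂π_T/∂q_T = 0: 397 - 6q_T - 2(q_F) = 0.
Flint's first-order condition: 391 - 7q_F - 2(q_T) = 0.
So q_T = (397 - 2q_F)/6 and q_F = (391 - 2q_T)/7.
Solving the pair: q_T = 1997/38, q_F = 776/19.
Total output Q = 1997/38 + 776/19 = 93.3947.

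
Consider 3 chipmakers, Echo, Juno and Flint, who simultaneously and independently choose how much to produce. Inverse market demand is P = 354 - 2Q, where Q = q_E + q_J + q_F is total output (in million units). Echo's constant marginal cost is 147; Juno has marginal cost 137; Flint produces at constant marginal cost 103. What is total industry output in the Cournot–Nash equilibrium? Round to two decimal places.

Echo's profit: π_E = (354 - 2Q)q_E - (147q_E). Setting ∂π_E/∂q_E = 0: 207 - 4q_E - 2(q_J + q_F) = 0.
Juno's profit: π_J = (354 - 2Q)q_J - (137q_J). Setting ∂π_J/∂q_J = 0: 217 - 4q_J - 2(q_E + q_F) = 0.
Flint's first-order condition: 251 - 4q_F - 2(q_E + q_J) = 0.
Summing all 3 equations gives 675 − 8Q = 0, hence Q = 675/8.
Back-substituting: q_E = (207 − 675/4)/2 = 153/8, q_J = (217 − 675/4)/2 = 193/8, q_F = (251 − 675/4)/2 = 329/8.
Total output Q = 153/8 + 193/8 + 329/8 = 675/8.

84.38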